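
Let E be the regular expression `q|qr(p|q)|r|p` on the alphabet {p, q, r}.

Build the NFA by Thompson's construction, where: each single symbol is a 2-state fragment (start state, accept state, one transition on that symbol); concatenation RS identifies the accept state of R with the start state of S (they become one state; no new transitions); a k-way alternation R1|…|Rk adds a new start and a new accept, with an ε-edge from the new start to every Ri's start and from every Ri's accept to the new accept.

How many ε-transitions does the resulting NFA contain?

12

By structural recursion:
Each of the 7 symbol leaves contributes 0 ε-transitions.
  p|q → 4 ε-transitions
  qr(p|q) → 4 ε-transitions
  q|qr(p|q)|r|p → 12 ε-transitions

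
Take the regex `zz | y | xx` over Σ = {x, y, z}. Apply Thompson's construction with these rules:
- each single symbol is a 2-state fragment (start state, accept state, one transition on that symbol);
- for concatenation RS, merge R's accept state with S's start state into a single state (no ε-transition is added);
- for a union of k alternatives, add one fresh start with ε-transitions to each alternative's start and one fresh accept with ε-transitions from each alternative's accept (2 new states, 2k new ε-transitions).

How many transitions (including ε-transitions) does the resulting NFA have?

Building bottom-up:
Each of the 5 symbol leaves contributes 1 transition (1 symbol, 0 ε).
  zz → 2 transitions (2 symbol, 0 ε)
  xx → 2 transitions (2 symbol, 0 ε)
  zz | y | xx → 11 transitions (5 symbol, 6 ε)

11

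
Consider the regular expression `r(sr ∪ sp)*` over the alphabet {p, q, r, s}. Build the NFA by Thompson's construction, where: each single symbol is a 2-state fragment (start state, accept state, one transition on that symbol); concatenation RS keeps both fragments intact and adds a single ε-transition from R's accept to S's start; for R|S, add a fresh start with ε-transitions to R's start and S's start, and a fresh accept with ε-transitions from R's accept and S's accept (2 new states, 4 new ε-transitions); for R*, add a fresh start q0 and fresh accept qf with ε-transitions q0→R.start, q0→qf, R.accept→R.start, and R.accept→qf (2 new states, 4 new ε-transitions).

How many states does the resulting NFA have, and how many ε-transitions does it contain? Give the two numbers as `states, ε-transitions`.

14, 11

Per subexpression:
Each of the 5 symbol leaves contributes 2 states and 0 ε-transitions.
  sr — 4 states, 1 ε-transition
  sp — 4 states, 1 ε-transition
  sr ∪ sp — 10 states, 6 ε-transitions
  (sr ∪ sp)* — 12 states, 10 ε-transitions
  r(sr ∪ sp)* — 14 states, 11 ε-transitions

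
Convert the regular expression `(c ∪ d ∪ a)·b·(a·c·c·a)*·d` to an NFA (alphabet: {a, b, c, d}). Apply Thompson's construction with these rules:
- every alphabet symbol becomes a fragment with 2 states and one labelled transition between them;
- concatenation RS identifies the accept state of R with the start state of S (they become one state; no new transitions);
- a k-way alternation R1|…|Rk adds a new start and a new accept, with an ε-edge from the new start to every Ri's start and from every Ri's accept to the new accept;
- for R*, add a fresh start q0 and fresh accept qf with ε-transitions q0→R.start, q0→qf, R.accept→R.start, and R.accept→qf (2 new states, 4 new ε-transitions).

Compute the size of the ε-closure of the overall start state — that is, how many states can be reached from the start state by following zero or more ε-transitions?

4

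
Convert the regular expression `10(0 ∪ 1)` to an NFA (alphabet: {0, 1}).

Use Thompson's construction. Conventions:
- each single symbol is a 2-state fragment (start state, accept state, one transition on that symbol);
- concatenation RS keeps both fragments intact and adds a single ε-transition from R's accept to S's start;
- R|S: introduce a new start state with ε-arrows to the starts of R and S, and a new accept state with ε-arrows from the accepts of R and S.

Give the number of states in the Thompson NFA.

10

Recursing over subexpressions:
Each of the 4 symbol leaves contributes a 2-state fragment.
  0 ∪ 1 : 6 states
  10(0 ∪ 1) : 10 states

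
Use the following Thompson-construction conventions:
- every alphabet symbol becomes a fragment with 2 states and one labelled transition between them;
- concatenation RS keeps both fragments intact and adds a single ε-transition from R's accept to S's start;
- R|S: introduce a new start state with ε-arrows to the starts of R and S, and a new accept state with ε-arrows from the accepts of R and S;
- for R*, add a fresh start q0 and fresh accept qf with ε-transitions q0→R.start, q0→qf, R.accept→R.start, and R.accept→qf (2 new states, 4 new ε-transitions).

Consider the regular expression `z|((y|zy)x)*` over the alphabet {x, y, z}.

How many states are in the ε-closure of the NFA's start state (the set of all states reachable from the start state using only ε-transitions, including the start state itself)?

Compute the ε-closure size of each fragment's start state recursively; a symbol fragment's start has no outgoing ε-edge, so its closure is just itself (size 1).
  zy : |ε-closure| equals the left operand's closure size = 1 (its accept is not ε-reachable, so the closure stops there)
  y|zy : |ε-closure| = 1 + 1 + 1 = 3 (the new accept is not ε-reachable since no branch accepts ε)
  (y|zy)x : |ε-closure| equals the left operand's closure size = 3 (its accept is not ε-reachable, so the closure stops there)
  ((y|zy)x)* : the star's fresh start ε-reaches both the body's start and the fresh accept: |ε-closure| = 2 + 3 = 5
  z|((y|zy)x)* : |ε-closure| = 1 (new start) + (1 + 5) + 1 (new accept, since some branch ε-reaches its own accept) = 8

8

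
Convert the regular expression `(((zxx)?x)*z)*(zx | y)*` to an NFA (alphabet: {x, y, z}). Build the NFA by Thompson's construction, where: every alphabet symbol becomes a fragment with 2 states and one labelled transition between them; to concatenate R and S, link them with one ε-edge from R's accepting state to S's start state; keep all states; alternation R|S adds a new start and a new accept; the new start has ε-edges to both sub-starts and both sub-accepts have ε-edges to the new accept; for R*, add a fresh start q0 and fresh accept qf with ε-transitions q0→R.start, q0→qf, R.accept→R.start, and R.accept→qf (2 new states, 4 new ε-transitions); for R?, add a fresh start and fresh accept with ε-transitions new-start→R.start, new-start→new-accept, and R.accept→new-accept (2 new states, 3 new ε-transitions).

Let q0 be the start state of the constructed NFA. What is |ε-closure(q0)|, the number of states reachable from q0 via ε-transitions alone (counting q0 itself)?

14

Work bottom-up. For each fragment F, track |ε-closure(F.start)| and whether F's accept lies in that closure (i.e. whether F accepts ε). A single-symbol fragment has closure size 1 and does not accept ε.
  zxx — same as the first factor's closure: C = 1
  (zxx)? — new start has ε-edges to the inner start and to the new accept, so C = 2 + 1 = 3
  (zxx)?x — C = 3 + 1 = 4 (closure spills across the concat boundary because the left factor accepts ε)
  ((zxx)?x)* — C = 1 (new start) + 4 (body) + 1 (new accept) = 6
  ((zxx)?x)*z — the left operand accepts ε, so the closure extends into the next operand (via the concat ε-link); C = 6 + 1 = 7
  (((zxx)?x)*z)* — C = 1 (new start) + 7 (body) + 1 (new accept) = 9
  zx — C equals the left operand's closure size = 1 (its accept is not ε-reachable, so the closure stops there)
  zx | y — new start ε-reaches every alternative's start; none of them accept ε, so the new accept is not reached: C = 1 + 1 + 1 = 3
  (zx | y)* — C = 1 (new start) + 3 (body) + 1 (new accept) = 5
  (((zxx)?x)*z)*(zx | y)* — the left operand accepts ε, so the closure extends into the next operand (via the concat ε-link); C = 9 + 5 = 14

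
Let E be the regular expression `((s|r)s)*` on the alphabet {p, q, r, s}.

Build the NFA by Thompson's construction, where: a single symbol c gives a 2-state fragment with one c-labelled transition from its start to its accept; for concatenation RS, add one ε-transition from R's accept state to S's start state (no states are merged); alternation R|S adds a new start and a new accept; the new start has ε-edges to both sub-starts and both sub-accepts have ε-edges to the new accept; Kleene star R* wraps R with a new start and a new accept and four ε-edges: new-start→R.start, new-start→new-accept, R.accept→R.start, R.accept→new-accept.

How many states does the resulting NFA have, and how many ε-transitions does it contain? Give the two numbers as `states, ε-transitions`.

10, 9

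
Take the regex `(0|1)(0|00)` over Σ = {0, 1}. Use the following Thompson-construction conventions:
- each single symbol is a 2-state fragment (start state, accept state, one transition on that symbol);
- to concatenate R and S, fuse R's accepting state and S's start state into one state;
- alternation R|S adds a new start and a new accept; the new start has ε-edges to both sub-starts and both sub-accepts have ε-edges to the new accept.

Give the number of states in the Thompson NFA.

Per subexpression:
Each of the 5 symbol leaves contributes a 2-state fragment.
  0|1 : 6 states
  00 : 3 states
  0|00 : 7 states
  (0|1)(0|00) : 12 states

12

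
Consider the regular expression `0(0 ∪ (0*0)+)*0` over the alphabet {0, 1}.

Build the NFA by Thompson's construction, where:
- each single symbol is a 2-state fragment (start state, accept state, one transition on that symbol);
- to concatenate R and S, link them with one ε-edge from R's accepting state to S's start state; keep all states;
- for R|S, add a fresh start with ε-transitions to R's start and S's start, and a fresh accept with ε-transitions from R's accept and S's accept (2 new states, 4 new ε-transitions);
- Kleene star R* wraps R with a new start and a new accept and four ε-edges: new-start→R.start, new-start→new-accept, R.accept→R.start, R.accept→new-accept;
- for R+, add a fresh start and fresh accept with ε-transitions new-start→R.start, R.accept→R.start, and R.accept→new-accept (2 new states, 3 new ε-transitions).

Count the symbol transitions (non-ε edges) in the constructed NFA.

5

By structural recursion:
Each of the 5 symbol leaves contributes exactly 1 symbol transition.
  0* → 1 symbol transition
  0*0 → 2 symbol transitions
  (0*0)+ → 2 symbol transitions
  0 ∪ (0*0)+ → 3 symbol transitions
  (0 ∪ (0*0)+)* → 3 symbol transitions
  0(0 ∪ (0*0)+)*0 → 5 symbol transitions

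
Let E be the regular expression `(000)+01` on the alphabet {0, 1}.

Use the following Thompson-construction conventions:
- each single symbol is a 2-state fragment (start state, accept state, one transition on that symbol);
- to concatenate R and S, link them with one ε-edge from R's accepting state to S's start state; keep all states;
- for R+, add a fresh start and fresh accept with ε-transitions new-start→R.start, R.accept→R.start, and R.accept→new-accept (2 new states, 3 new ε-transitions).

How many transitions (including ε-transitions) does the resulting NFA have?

12

Bottom-up over the parse tree:
Each of the 5 symbol leaves contributes 1 transition (1 symbol, 0 ε).
  000 = 5 transitions (3 symbol, 2 ε)
  (000)+ = 8 transitions (3 symbol, 5 ε)
  (000)+01 = 12 transitions (5 symbol, 7 ε)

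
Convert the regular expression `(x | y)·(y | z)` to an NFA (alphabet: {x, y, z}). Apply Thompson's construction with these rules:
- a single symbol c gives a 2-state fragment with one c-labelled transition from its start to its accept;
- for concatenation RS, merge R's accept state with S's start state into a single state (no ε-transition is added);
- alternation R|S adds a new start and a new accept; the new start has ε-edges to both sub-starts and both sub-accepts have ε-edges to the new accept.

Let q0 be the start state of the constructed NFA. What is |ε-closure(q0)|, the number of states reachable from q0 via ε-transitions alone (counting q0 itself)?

3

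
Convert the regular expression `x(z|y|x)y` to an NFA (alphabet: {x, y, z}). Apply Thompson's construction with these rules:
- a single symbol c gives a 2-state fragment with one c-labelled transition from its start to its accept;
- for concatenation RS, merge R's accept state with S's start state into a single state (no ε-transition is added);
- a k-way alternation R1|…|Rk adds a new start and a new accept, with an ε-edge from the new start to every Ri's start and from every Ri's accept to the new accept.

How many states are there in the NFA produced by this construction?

Bottom-up over the parse tree:
Each of the 5 symbol leaves contributes a 2-state fragment.
  z|y|x = 8 states
  x(z|y|x)y = 10 states

10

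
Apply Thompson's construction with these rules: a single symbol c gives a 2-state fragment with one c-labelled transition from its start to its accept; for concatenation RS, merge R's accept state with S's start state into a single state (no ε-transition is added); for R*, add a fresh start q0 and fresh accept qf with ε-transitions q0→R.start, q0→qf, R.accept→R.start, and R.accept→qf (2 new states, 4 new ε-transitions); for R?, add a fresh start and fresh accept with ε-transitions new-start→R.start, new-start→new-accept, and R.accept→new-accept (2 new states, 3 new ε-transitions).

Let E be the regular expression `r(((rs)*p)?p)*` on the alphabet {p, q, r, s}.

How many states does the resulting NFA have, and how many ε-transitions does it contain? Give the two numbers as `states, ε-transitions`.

12, 11

Bottom-up over the parse tree:
Each of the 5 symbol leaves contributes 2 states and 0 ε-transitions.
  rs → 3 states, 0 ε-transitions
  (rs)* → 5 states, 4 ε-transitions
  (rs)*p → 6 states, 4 ε-transitions
  ((rs)*p)? → 8 states, 7 ε-transitions
  ((rs)*p)?p → 9 states, 7 ε-transitions
  (((rs)*p)?p)* → 11 states, 11 ε-transitions
  r(((rs)*p)?p)* → 12 states, 11 ε-transitions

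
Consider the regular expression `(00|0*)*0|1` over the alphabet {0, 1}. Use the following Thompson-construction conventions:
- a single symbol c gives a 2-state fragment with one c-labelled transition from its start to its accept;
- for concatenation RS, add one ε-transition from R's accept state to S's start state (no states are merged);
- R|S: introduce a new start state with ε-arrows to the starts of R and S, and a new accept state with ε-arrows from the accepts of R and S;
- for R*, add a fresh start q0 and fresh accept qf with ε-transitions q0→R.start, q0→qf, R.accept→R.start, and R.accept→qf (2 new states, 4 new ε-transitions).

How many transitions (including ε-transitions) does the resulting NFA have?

Bottom-up over the parse tree:
Each of the 5 symbol leaves contributes 1 transition (1 symbol, 0 ε).
  00 : 3 transitions (2 symbol, 1 ε)
  0* : 5 transitions (1 symbol, 4 ε)
  00|0* : 12 transitions (3 symbol, 9 ε)
  (00|0*)* : 16 transitions (3 symbol, 13 ε)
  (00|0*)*0 : 18 transitions (4 symbol, 14 ε)
  (00|0*)*0|1 : 23 transitions (5 symbol, 18 ε)

23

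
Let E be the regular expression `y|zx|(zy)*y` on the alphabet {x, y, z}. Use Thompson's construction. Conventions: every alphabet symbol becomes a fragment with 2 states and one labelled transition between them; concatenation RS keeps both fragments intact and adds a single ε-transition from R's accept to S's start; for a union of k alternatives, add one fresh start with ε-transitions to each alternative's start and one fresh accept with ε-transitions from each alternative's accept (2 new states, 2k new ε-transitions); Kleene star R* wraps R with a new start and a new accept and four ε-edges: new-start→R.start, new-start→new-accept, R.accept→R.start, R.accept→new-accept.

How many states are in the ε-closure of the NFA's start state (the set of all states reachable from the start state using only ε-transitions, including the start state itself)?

7

Compute the ε-closure size of each fragment's start state recursively; a symbol fragment's start has no outgoing ε-edge, so its closure is just itself (size 1).
  zx : same as the first factor's closure: C = 1
  zy : C equals the left operand's closure size = 1 (its accept is not ε-reachable, so the closure stops there)
  (zy)* : the star's fresh start ε-reaches both the body's start and the fresh accept: C = 2 + 1 = 3
  (zy)*y : the left operand accepts ε, so the closure extends into the next operand (via the concat ε-link); C = 3 + 1 = 4
  y|zx|(zy)*y : C = 1 + 1 + 1 + 4 = 7 (the new accept is not ε-reachable since no branch accepts ε)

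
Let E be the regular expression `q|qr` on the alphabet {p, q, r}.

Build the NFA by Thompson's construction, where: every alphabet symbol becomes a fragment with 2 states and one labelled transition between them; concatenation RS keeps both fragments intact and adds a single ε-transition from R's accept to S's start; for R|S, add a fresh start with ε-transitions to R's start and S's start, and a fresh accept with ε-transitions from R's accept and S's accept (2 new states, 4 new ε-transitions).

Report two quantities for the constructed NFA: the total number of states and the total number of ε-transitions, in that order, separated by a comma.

8, 5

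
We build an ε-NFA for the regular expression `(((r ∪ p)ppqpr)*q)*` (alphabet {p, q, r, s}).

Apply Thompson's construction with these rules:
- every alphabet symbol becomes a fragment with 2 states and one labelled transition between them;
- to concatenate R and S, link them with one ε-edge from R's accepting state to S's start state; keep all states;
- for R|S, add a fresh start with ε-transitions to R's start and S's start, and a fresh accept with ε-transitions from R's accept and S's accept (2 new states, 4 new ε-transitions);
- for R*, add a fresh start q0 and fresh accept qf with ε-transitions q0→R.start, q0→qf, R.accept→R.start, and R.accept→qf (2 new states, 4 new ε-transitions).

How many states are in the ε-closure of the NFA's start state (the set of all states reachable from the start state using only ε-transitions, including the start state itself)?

8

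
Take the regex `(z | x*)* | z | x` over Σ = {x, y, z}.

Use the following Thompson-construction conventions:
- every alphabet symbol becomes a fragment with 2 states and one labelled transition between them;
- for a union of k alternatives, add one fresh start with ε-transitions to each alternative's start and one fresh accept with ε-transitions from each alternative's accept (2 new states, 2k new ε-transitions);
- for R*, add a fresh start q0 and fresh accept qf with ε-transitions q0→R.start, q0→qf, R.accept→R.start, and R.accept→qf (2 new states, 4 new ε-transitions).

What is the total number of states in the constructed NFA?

16

Per subexpression:
Each of the 4 symbol leaves contributes a 2-state fragment.
  x* = 4 states
  z | x* = 8 states
  (z | x*)* = 10 states
  (z | x*)* | z | x = 16 states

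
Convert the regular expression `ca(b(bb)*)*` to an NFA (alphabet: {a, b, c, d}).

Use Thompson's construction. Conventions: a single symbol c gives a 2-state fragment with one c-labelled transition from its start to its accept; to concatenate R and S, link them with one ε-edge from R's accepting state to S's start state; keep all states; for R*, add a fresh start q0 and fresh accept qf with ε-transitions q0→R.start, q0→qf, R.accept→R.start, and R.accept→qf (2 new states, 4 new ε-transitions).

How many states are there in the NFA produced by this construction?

Per subexpression:
Each of the 5 symbol leaves contributes a 2-state fragment.
  bb → 4 states
  (bb)* → 6 states
  b(bb)* → 8 states
  (b(bb)*)* → 10 states
  ca(b(bb)*)* → 14 states

14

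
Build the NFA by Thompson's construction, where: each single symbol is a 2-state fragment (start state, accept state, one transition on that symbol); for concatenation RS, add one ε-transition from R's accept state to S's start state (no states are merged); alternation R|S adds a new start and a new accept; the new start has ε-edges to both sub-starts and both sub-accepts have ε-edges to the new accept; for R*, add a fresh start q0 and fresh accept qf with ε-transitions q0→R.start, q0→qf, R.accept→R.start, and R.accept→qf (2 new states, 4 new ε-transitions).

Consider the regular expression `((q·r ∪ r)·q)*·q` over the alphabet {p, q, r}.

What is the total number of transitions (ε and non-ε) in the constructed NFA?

16

Recursing over subexpressions:
Each of the 5 symbol leaves contributes 1 transition (1 symbol, 0 ε).
  q·r — 3 transitions (2 symbol, 1 ε)
  q·r ∪ r — 8 transitions (3 symbol, 5 ε)
  (q·r ∪ r)·q — 10 transitions (4 symbol, 6 ε)
  ((q·r ∪ r)·q)* — 14 transitions (4 symbol, 10 ε)
  ((q·r ∪ r)·q)*·q — 16 transitions (5 symbol, 11 ε)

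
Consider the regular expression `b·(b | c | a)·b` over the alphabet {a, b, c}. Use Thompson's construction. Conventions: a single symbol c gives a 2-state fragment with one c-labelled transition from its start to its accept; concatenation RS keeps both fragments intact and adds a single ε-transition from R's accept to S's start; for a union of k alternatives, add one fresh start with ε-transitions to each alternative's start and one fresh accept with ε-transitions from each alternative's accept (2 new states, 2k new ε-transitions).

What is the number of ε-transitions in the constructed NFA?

By structural recursion:
Each of the 5 symbol leaves contributes 0 ε-transitions.
  b | c | a — 6 ε-transitions
  b·(b | c | a)·b — 8 ε-transitions

8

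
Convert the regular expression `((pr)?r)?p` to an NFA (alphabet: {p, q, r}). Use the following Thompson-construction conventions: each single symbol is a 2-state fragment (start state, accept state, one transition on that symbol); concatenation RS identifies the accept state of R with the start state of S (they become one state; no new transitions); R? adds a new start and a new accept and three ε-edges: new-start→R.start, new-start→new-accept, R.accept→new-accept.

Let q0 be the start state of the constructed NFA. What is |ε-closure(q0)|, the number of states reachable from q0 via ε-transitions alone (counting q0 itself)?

Let C(F) = |ε-closure(F.start)| within fragment F, and note whether F accepts ε. Symbol fragments have C = 1 and do not accept ε. Then:
  pr : same as the first factor's closure: C = 1
  (pr)? : new start has ε-edges to the inner start and to the new accept, so C = 2 + 1 = 3
  (pr)?r : C = 3 + (1−1) = 3 (closure spills across the concat boundary because the left factor accepts ε)
  ((pr)?r)? : C = 1 (new start) + 3 (body) + 1 (new accept, via ε) = 5
  ((pr)?r)?p : C = 5 + (1−1) = 5 (closure spills across the concat boundary because the left factor accepts ε)

5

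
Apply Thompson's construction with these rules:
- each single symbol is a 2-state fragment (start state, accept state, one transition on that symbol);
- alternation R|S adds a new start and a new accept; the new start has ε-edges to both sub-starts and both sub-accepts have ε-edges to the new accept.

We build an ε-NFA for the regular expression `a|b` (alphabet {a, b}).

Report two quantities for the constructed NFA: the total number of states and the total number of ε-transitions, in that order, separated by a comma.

6, 4

Recursing over subexpressions:
Each of the 2 symbol leaves contributes 2 states and 0 ε-transitions.
  a|b — 6 states, 4 ε-transitions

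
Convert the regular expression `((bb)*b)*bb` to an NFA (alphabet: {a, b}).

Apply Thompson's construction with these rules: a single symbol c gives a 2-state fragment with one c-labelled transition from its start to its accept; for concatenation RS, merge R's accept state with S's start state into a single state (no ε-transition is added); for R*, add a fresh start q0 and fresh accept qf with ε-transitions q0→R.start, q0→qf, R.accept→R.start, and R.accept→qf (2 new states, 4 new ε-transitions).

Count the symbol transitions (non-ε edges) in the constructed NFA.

Building bottom-up:
Each of the 5 symbol leaves contributes exactly 1 symbol transition.
  bb — 2 symbol transitions
  (bb)* — 2 symbol transitions
  (bb)*b — 3 symbol transitions
  ((bb)*b)* — 3 symbol transitions
  ((bb)*b)*bb — 5 symbol transitions

5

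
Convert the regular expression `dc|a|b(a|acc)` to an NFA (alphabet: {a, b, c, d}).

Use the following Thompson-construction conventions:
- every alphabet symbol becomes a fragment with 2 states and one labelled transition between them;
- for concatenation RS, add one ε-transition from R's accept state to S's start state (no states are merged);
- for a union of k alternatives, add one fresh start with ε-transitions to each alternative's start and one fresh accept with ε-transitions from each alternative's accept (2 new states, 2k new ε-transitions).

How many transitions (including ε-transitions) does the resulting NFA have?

22

Building bottom-up:
Each of the 8 symbol leaves contributes 1 transition (1 symbol, 0 ε).
  dc → 3 transitions (2 symbol, 1 ε)
  acc → 5 transitions (3 symbol, 2 ε)
  a|acc → 10 transitions (4 symbol, 6 ε)
  b(a|acc) → 12 transitions (5 symbol, 7 ε)
  dc|a|b(a|acc) → 22 transitions (8 symbol, 14 ε)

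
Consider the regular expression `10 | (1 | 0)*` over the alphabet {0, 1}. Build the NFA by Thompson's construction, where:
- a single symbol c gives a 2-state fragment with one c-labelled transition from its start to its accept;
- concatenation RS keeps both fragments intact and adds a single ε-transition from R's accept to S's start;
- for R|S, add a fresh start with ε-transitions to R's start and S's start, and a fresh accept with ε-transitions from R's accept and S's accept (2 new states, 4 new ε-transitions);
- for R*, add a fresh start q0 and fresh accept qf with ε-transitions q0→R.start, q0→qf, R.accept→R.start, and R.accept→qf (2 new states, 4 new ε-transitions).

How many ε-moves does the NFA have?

Per subexpression:
Each of the 4 symbol leaves contributes 0 ε-transitions.
  10 : 1 ε-transition
  1 | 0 : 4 ε-transitions
  (1 | 0)* : 8 ε-transitions
  10 | (1 | 0)* : 13 ε-transitions

13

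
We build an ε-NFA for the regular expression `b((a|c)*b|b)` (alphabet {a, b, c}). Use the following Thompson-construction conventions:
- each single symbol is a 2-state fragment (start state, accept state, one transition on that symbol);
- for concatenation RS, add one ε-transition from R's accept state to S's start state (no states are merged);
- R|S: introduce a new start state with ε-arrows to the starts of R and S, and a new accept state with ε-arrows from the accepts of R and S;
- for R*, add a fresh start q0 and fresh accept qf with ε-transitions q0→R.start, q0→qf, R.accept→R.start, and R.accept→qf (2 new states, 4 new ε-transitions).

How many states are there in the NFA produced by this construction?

By structural recursion:
Each of the 5 symbol leaves contributes a 2-state fragment.
  a|c → 6 states
  (a|c)* → 8 states
  (a|c)*b → 10 states
  (a|c)*b|b → 14 states
  b((a|c)*b|b) → 16 states

16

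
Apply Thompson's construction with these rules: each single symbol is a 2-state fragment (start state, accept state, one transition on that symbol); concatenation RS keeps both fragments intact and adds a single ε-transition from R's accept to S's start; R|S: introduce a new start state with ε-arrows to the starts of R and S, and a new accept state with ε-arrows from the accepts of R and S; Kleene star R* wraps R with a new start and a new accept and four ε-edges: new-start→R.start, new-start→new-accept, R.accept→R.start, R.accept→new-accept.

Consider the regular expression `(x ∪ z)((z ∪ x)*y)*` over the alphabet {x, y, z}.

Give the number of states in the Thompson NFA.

18

Recursing over subexpressions:
Each of the 5 symbol leaves contributes a 2-state fragment.
  x ∪ z = 6 states
  z ∪ x = 6 states
  (z ∪ x)* = 8 states
  (z ∪ x)*y = 10 states
  ((z ∪ x)*y)* = 12 states
  (x ∪ z)((z ∪ x)*y)* = 18 states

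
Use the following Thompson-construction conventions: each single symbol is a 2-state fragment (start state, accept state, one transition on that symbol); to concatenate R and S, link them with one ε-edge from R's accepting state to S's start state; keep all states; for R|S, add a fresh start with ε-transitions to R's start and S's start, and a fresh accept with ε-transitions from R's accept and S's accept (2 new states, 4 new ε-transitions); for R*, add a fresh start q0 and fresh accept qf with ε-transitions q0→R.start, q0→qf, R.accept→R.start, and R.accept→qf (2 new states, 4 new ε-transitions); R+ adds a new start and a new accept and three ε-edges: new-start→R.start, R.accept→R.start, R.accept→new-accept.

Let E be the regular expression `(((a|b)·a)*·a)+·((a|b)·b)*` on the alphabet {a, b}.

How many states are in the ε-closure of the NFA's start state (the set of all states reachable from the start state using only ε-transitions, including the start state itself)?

7

Compute the ε-closure size of each fragment's start state recursively; a symbol fragment's start has no outgoing ε-edge, so its closure is just itself (size 1).
  a|b → new start ε-reaches every alternative's start; none of them accept ε, so the new accept is not reached: C = 1 + 1 + 1 = 3
  (a|b)·a → C equals the left operand's closure size = 3 (its accept is not ε-reachable, so the closure stops there)
  ((a|b)·a)* → C = 1 (new start) + 3 (body) + 1 (new accept) = 5
  ((a|b)·a)*·a → C = 5 + 1 = 6 (closure spills across the concat boundary because the left factor accepts ε)
  (((a|b)·a)*·a)+ → new start ε-reaches only the body's start; the new accept needs a symbol first: C = 1 + 6 = 7
  a|b → new start ε-reaches every alternative's start; none of them accept ε, so the new accept is not reached: C = 1 + 1 + 1 = 3
  (a|b)·b → same as the first factor's closure: C = 3
  ((a|b)·b)* → new start has ε-edges to the inner start and to the new accept, so C = 2 + 3 = 5
  (((a|b)·a)*·a)+·((a|b)·b)* → C equals the left operand's closure size = 7 (its accept is not ε-reachable, so the closure stops there)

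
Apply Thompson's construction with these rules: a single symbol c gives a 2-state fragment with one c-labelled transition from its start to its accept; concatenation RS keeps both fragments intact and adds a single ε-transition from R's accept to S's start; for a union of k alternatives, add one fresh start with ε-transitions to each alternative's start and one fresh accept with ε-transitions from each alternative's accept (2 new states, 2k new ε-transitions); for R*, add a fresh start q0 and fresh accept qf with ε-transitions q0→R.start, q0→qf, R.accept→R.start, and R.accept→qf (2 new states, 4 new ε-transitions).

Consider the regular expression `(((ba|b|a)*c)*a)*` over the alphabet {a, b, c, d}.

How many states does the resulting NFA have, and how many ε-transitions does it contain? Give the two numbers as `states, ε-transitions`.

20, 21

By structural recursion:
Each of the 6 symbol leaves contributes 2 states and 0 ε-transitions.
  ba — 4 states, 1 ε-transition
  ba|b|a — 10 states, 7 ε-transitions
  (ba|b|a)* — 12 states, 11 ε-transitions
  (ba|b|a)*c — 14 states, 12 ε-transitions
  ((ba|b|a)*c)* — 16 states, 16 ε-transitions
  ((ba|b|a)*c)*a — 18 states, 17 ε-transitions
  (((ba|b|a)*c)*a)* — 20 states, 21 ε-transitions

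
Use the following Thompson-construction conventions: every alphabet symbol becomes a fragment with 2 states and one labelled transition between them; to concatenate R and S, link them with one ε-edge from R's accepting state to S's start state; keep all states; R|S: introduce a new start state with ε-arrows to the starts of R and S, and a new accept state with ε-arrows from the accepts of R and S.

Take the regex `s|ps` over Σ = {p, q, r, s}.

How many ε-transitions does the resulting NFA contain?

5

Bottom-up over the parse tree:
Each of the 3 symbol leaves contributes 0 ε-transitions.
  ps = 1 ε-transition
  s|ps = 5 ε-transitions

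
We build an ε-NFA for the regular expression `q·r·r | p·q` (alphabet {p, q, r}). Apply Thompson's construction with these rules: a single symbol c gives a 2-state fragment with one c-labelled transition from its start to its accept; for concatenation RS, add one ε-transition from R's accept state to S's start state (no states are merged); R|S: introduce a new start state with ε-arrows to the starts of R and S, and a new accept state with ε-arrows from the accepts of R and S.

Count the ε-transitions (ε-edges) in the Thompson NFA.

By structural recursion:
Each of the 5 symbol leaves contributes 0 ε-transitions.
  q·r·r : 2 ε-transitions
  p·q : 1 ε-transition
  q·r·r | p·q : 7 ε-transitions

7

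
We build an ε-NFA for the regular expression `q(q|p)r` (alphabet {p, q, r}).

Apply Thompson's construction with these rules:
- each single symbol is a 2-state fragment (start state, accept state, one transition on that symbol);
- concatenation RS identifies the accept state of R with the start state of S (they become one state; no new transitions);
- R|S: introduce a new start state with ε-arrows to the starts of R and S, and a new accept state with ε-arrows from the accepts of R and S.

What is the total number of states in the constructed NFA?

8

Per subexpression:
Each of the 4 symbol leaves contributes a 2-state fragment.
  q|p — 6 states
  q(q|p)r — 8 states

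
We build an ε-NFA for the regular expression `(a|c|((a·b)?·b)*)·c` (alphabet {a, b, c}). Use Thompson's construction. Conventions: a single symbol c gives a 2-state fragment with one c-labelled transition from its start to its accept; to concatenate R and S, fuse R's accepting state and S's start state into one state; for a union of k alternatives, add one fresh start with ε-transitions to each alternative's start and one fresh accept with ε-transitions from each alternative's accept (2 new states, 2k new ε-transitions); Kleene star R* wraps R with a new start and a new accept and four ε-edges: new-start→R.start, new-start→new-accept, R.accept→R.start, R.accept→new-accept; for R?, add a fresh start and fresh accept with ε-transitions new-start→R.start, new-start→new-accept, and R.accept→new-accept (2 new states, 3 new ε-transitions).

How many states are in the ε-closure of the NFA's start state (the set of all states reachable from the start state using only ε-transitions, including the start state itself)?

9

Compute the ε-closure size of each fragment's start state recursively; a symbol fragment's start has no outgoing ε-edge, so its closure is just itself (size 1).
  a·b : |ε-closure| equals the left operand's closure size = 1 (its accept is not ε-reachable, so the closure stops there)
  (a·b)? : |ε-closure| = 1 (new start) + 1 (body) + 1 (new accept, via ε) = 3
  (a·b)?·b : |ε-closure| = 3 + (1−1) = 3 (closure spills across the concat boundary because the left factor accepts ε)
  ((a·b)?·b)* : the star's fresh start ε-reaches both the body's start and the fresh accept: |ε-closure| = 2 + 3 = 5
  a|c|((a·b)?·b)* : new start ε-reaches every alternative's start; at least one alternative accepts ε, so the union's new accept is reached too: |ε-closure| = 1 + 1 + 1 + 5 + 1 = 9
  (a|c|((a·b)?·b)*)·c : the left operand accepts ε, so the closure extends into the next operand (the shared merged state is already counted); |ε-closure| = 9 + (1−1) = 9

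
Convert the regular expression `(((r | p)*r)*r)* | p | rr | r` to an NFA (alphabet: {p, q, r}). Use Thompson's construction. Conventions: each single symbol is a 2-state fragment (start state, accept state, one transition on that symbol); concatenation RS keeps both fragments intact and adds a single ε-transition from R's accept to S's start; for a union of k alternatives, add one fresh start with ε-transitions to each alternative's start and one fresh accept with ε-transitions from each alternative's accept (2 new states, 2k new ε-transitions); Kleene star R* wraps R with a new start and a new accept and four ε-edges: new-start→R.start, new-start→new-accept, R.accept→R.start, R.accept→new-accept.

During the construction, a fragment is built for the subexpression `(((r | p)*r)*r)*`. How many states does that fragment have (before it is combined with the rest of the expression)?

16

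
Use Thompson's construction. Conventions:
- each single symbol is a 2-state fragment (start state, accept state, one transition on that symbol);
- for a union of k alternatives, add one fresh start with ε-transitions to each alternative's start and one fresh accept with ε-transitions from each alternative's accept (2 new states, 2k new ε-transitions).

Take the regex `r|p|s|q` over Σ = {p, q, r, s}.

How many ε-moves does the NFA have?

8

Per subexpression:
Each of the 4 symbol leaves contributes 0 ε-transitions.
  r|p|s|q → 8 ε-transitions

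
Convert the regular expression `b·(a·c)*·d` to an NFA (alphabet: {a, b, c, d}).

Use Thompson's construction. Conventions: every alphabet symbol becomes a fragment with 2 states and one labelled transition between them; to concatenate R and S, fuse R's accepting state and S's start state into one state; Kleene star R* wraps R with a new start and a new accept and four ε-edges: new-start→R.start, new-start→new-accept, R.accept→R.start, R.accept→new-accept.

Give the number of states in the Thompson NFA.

7

By structural recursion:
Each of the 4 symbol leaves contributes a 2-state fragment.
  a·c → 3 states
  (a·c)* → 5 states
  b·(a·c)*·d → 7 states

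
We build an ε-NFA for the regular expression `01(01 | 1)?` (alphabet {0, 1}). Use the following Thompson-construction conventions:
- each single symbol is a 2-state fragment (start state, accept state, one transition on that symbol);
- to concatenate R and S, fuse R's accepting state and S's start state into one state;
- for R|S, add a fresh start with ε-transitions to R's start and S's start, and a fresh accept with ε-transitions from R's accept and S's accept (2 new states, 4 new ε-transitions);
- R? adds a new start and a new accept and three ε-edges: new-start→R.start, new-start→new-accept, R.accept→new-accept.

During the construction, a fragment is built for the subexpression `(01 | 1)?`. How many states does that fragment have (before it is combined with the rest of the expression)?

Fragment for `(01 | 1)?`:
Each of the 3 symbol leaves contributes a 2-state fragment.
  01 — 3 states
  01 | 1 — 7 states
  (01 | 1)? — 9 states

9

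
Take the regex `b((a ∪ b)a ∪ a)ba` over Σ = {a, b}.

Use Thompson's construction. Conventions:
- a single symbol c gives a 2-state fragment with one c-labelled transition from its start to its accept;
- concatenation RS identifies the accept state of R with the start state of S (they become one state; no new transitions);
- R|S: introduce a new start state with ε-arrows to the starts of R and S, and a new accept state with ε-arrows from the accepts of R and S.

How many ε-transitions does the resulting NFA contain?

8

Recursing over subexpressions:
Each of the 7 symbol leaves contributes 0 ε-transitions.
  a ∪ b → 4 ε-transitions
  (a ∪ b)a → 4 ε-transitions
  (a ∪ b)a ∪ a → 8 ε-transitions
  b((a ∪ b)a ∪ a)ba → 8 ε-transitions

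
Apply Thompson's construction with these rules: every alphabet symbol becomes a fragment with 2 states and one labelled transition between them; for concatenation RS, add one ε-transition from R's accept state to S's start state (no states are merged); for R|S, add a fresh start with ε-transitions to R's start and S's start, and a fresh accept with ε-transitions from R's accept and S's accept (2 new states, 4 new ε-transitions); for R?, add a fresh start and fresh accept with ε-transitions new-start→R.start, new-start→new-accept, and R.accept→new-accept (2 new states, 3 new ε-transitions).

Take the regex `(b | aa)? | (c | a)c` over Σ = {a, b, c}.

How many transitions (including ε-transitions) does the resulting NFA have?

23

By structural recursion:
Each of the 6 symbol leaves contributes 1 transition (1 symbol, 0 ε).
  aa — 3 transitions (2 symbol, 1 ε)
  b | aa — 8 transitions (3 symbol, 5 ε)
  (b | aa)? — 11 transitions (3 symbol, 8 ε)
  c | a — 6 transitions (2 symbol, 4 ε)
  (c | a)c — 8 transitions (3 symbol, 5 ε)
  (b | aa)? | (c | a)c — 23 transitions (6 symbol, 17 ε)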